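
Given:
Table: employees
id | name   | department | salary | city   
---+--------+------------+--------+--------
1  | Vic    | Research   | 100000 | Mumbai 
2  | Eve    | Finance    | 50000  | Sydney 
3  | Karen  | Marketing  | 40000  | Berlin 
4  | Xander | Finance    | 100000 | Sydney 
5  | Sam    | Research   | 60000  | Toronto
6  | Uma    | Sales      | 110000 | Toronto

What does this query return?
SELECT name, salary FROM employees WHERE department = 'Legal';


Filtering: department = 'Legal'
Matching rows: 0

Empty result set (0 rows)


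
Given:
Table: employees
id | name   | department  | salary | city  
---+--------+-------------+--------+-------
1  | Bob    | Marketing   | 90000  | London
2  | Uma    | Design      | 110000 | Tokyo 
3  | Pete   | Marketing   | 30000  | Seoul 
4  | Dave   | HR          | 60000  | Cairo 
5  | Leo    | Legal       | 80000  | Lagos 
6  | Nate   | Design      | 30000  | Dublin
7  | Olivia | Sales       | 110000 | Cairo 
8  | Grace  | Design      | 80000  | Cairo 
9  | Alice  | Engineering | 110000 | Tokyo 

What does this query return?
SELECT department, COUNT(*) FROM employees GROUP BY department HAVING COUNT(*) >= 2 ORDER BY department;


Groups with count >= 2:
  Design: 3 -> PASS
  Marketing: 2 -> PASS
  Engineering: 1 -> filtered out
  HR: 1 -> filtered out
  Legal: 1 -> filtered out
  Sales: 1 -> filtered out


2 groups:
Design, 3
Marketing, 2


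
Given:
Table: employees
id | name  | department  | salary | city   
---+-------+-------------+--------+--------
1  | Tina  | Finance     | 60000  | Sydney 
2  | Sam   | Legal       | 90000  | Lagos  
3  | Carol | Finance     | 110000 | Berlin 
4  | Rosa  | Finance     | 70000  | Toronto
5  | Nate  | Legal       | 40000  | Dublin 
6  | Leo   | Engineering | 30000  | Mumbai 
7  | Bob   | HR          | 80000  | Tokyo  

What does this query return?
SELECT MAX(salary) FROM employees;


Salaries: 60000, 90000, 110000, 70000, 40000, 30000, 80000
MAX = 110000

110000


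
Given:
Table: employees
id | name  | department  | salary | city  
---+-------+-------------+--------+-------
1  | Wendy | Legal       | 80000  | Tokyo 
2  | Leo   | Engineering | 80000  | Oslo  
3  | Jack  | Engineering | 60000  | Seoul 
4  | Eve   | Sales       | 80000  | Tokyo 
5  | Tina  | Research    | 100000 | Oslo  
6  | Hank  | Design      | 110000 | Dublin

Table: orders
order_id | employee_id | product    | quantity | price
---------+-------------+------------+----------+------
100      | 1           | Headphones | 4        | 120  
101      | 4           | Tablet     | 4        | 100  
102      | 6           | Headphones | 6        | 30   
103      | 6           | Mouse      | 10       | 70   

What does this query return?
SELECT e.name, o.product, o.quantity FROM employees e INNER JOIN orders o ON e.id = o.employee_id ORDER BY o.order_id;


Joining employees.id = orders.employee_id:
  employee Wendy (id=1) -> order Headphones
  employee Eve (id=4) -> order Tablet
  employee Hank (id=6) -> order Headphones
  employee Hank (id=6) -> order Mouse


4 rows:
Wendy, Headphones, 4
Eve, Tablet, 4
Hank, Headphones, 6
Hank, Mouse, 10


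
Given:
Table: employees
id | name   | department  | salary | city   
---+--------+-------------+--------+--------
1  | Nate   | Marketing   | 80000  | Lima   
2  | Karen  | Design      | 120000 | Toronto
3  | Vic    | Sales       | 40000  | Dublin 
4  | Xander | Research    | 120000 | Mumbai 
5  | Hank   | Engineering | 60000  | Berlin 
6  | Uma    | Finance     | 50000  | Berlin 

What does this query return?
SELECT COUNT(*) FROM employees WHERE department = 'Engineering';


Counting rows where department = 'Engineering'
  Hank -> MATCH


1


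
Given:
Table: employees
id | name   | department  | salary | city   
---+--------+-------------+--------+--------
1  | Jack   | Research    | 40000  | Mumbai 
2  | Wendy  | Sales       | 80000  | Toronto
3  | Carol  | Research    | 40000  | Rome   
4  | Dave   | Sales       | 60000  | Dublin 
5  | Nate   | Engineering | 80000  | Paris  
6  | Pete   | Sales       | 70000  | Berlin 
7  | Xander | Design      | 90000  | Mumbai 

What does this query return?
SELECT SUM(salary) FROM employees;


SUM(salary) = 40000 + 80000 + 40000 + 60000 + 80000 + 70000 + 90000 = 460000

460000


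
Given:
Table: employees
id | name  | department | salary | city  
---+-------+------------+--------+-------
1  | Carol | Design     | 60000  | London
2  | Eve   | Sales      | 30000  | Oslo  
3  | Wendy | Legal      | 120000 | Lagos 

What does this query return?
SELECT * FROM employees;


SELECT * returns all 3 rows with all columns

3 rows:
1, Carol, Design, 60000, London
2, Eve, Sales, 30000, Oslo
3, Wendy, Legal, 120000, Lagos


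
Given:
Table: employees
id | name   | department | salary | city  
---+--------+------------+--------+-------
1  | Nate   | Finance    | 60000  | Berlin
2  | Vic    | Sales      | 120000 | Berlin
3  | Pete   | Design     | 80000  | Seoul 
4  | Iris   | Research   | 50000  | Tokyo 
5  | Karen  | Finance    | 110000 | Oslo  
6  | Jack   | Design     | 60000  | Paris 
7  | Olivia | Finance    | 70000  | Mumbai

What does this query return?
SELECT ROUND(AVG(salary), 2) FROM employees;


SUM(salary) = 550000
COUNT = 7
ROUND(AVG, 2) = ROUND(550000 / 7, 2) = 78571.43

78571.43


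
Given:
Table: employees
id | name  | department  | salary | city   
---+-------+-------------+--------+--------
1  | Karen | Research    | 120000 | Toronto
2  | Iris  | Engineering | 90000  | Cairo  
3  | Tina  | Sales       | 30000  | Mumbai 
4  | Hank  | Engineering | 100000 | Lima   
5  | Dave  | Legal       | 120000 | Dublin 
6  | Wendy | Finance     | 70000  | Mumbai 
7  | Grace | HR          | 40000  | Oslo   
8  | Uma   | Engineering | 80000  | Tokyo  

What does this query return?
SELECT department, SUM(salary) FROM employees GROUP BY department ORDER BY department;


Summing salary within each department:
  Engineering: 90000 + 100000 + 80000 = 270000
  Finance: 70000 = 70000
  HR: 40000 = 40000
  Legal: 120000 = 120000
  Research: 120000 = 120000
  Sales: 30000 = 30000


6 groups:
Engineering, 270000
Finance, 70000
HR, 40000
Legal, 120000
Research, 120000
Sales, 30000


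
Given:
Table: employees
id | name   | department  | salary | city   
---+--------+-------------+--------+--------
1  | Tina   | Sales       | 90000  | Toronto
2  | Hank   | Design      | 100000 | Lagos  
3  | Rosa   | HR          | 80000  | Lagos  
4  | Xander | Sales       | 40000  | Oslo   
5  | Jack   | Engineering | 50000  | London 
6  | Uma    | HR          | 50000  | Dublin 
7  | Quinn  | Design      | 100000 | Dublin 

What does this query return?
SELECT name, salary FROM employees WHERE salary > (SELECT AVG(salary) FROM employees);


Subquery: AVG(salary) = 72857.14
Filtering: salary > 72857.14
  Tina (90000) -> MATCH
  Hank (100000) -> MATCH
  Rosa (80000) -> MATCH
  Quinn (100000) -> MATCH


4 rows:
Tina, 90000
Hank, 100000
Rosa, 80000
Quinn, 100000


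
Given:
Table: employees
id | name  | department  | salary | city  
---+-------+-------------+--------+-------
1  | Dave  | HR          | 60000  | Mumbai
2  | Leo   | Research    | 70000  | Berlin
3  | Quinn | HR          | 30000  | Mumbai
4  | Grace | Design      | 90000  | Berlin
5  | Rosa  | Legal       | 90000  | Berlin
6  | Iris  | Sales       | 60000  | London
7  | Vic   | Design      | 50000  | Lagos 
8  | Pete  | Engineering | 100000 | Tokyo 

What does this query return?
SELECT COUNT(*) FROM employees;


COUNT(*) counts all rows

8


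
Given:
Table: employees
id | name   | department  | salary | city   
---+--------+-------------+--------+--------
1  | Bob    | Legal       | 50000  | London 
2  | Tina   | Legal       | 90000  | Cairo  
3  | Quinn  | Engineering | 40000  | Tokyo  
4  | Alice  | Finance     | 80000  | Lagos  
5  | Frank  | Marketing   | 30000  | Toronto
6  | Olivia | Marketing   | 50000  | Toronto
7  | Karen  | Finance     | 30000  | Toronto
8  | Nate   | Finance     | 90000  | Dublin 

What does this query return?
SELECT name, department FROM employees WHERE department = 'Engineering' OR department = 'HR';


Filtering: department = 'Engineering' OR 'HR'
Matching: 1 rows

1 rows:
Quinn, Engineering


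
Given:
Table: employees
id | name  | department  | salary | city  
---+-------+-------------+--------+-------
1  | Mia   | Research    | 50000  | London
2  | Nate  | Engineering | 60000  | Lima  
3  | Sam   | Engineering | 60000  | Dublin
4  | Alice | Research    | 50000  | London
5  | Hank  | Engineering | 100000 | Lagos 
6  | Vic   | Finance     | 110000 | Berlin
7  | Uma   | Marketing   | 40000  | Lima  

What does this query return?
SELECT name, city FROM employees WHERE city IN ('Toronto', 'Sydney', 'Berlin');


Filtering: city IN ('Toronto', 'Sydney', 'Berlin')
Matching: 1 rows

1 rows:
Vic, Berlin


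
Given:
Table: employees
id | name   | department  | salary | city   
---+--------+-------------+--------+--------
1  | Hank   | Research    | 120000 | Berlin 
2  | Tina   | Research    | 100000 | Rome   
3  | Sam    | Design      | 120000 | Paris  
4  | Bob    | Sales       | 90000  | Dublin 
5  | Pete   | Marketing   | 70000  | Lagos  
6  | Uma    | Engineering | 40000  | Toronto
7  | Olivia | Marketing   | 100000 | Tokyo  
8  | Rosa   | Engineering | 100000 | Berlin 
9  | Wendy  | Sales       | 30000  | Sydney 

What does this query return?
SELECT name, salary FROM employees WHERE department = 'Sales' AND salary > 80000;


Filtering: department = 'Sales' AND salary > 80000
Matching: 1 rows

1 rows:
Bob, 90000


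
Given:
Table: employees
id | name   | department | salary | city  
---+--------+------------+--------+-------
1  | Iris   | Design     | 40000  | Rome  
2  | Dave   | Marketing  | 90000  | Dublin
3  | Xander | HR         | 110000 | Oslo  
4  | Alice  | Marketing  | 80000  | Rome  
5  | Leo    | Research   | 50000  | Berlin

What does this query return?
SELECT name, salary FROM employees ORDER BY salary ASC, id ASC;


Sorting by salary ASC, then id ASC for ties

5 rows:
Iris, 40000
Leo, 50000
Alice, 80000
Dave, 90000
Xander, 110000


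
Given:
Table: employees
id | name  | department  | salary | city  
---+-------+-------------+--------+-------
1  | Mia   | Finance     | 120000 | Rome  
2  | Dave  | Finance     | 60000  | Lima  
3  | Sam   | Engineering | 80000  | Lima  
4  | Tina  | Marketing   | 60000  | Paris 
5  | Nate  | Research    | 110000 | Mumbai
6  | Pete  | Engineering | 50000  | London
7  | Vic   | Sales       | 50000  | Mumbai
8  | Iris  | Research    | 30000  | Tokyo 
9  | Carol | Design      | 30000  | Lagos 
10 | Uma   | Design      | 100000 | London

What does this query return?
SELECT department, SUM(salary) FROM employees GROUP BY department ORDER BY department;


Summing salary within each department:
  Design: 30000 + 100000 = 130000
  Engineering: 80000 + 50000 = 130000
  Finance: 120000 + 60000 = 180000
  Marketing: 60000 = 60000
  Research: 110000 + 30000 = 140000
  Sales: 50000 = 50000


6 groups:
Design, 130000
Engineering, 130000
Finance, 180000
Marketing, 60000
Research, 140000
Sales, 50000


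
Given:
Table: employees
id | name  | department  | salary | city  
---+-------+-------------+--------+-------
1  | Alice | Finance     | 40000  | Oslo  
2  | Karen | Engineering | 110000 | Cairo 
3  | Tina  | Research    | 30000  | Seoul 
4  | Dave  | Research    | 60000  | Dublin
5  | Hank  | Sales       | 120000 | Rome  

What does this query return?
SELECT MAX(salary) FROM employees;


Salaries: 40000, 110000, 30000, 60000, 120000
MAX = 120000

120000


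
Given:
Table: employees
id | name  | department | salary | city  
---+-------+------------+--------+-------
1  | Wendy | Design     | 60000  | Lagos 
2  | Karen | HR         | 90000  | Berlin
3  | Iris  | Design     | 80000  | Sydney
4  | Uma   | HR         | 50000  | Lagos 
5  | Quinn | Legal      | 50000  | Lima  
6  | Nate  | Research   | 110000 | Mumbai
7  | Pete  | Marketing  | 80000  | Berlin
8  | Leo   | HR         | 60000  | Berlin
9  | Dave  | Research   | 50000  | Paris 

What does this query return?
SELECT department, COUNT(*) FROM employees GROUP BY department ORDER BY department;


Assigning each row to its department group:
  Wendy -> Design
  Karen -> HR
  Iris -> Design
  Uma -> HR
  Quinn -> Legal
  Nate -> Research
  Pete -> Marketing
  Leo -> HR
  Dave -> Research


5 groups:
Design, 2
HR, 3
Legal, 1
Marketing, 1
Research, 2


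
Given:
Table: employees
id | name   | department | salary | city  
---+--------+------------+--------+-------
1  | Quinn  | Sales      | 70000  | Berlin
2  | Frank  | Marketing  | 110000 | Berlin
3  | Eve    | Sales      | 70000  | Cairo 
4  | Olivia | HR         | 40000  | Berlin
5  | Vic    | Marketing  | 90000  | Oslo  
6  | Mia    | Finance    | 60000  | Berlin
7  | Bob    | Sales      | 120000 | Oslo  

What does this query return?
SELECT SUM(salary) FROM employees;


SUM(salary) = 70000 + 110000 + 70000 + 40000 + 90000 + 60000 + 120000 = 560000

560000


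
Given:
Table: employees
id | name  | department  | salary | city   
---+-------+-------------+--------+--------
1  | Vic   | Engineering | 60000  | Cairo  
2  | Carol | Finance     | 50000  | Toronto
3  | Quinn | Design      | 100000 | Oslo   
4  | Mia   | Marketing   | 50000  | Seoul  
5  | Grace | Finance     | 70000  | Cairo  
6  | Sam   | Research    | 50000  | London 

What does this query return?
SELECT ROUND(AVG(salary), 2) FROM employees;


SUM(salary) = 380000
COUNT = 6
ROUND(AVG, 2) = ROUND(380000 / 6, 2) = 63333.33

63333.33


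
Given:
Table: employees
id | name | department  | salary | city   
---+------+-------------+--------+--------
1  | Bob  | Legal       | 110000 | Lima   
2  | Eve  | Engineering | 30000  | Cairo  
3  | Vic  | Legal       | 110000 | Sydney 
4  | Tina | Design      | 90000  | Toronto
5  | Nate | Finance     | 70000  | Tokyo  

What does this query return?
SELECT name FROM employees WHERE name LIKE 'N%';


LIKE 'N%' matches names starting with 'N'
Matching: 1

1 rows:
Nate


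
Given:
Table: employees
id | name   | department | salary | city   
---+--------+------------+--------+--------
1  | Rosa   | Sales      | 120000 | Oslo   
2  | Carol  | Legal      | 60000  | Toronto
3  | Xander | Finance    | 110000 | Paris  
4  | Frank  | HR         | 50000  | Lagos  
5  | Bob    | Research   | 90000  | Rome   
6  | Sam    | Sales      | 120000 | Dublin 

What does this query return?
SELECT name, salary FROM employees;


Projecting columns: name, salary

6 rows:
Rosa, 120000
Carol, 60000
Xander, 110000
Frank, 50000
Bob, 90000
Sam, 120000


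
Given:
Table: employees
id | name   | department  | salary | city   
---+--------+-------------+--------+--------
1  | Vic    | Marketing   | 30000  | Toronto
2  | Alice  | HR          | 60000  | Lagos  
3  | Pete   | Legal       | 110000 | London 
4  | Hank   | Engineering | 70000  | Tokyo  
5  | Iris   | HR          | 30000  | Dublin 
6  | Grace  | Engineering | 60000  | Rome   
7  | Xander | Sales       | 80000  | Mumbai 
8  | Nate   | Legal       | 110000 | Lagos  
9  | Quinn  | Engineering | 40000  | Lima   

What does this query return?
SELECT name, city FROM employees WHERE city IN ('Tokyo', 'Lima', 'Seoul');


Filtering: city IN ('Tokyo', 'Lima', 'Seoul')
Matching: 2 rows

2 rows:
Hank, Tokyo
Quinn, Lima


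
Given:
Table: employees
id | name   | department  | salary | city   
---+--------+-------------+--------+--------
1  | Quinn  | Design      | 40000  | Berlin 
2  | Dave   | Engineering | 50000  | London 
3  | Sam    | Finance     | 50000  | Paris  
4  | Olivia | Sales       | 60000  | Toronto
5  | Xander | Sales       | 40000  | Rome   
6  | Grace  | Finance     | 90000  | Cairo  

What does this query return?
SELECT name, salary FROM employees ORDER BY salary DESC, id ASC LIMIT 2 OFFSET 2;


Sort by salary DESC (id ASC tiebreak), then skip 2 and take 2
Rows 3 through 4

2 rows:
Dave, 50000
Sam, 50000


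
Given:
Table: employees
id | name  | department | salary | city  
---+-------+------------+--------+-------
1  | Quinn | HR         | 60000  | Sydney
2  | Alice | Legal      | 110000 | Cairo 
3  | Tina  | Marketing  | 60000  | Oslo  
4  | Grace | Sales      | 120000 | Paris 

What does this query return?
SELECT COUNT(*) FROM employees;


COUNT(*) counts all rows

4


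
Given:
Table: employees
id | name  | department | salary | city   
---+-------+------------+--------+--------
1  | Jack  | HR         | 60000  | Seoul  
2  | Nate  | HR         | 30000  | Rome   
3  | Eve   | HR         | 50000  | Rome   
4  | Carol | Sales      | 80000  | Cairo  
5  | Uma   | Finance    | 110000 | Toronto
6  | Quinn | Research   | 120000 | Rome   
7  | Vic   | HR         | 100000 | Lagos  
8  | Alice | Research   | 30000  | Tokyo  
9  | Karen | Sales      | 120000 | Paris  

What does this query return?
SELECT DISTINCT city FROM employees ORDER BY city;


All 'city' values (row order): Seoul, Rome, Rome, Cairo, Toronto, Rome, Lagos, Tokyo, Paris
Removing duplicates leaves 7 unique value(s).

7 values:
Cairo
Lagos
Paris
Rome
Seoul
Tokyo
Toronto


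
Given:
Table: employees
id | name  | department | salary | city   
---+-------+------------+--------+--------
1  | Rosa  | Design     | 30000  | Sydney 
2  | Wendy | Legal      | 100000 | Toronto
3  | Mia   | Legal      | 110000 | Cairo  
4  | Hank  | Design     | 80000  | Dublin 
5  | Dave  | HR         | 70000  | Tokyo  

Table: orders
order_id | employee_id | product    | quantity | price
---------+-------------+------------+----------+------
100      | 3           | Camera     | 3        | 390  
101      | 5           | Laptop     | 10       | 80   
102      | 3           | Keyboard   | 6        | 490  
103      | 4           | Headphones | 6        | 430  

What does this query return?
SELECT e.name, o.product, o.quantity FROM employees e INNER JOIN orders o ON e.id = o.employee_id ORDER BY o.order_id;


Joining employees.id = orders.employee_id:
  employee Mia (id=3) -> order Camera
  employee Dave (id=5) -> order Laptop
  employee Mia (id=3) -> order Keyboard
  employee Hank (id=4) -> order Headphones


4 rows:
Mia, Camera, 3
Dave, Laptop, 10
Mia, Keyboard, 6
Hank, Headphones, 6


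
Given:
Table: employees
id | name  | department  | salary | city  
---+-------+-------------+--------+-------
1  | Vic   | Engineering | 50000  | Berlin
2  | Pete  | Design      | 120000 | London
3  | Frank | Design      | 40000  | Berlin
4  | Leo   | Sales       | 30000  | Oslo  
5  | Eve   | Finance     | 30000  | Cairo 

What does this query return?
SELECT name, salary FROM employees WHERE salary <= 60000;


Filtering: salary <= 60000
Matching: 4 rows

4 rows:
Vic, 50000
Frank, 40000
Leo, 30000
Eve, 30000


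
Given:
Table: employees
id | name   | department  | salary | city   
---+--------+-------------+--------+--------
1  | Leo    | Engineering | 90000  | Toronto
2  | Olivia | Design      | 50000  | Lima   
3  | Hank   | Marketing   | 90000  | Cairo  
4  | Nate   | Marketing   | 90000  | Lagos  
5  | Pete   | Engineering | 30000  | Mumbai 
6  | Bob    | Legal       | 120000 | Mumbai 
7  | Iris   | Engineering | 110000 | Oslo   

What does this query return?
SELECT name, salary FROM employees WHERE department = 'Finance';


Filtering: department = 'Finance'
Matching rows: 0

Empty result set (0 rows)


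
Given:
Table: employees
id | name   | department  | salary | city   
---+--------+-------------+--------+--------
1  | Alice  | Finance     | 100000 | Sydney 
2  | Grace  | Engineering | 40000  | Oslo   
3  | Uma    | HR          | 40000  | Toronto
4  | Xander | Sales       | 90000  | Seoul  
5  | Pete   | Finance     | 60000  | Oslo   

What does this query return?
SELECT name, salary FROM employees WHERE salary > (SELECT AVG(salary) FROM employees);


Subquery: AVG(salary) = 66000.0
Filtering: salary > 66000.0
  Alice (100000) -> MATCH
  Xander (90000) -> MATCH


2 rows:
Alice, 100000
Xander, 90000


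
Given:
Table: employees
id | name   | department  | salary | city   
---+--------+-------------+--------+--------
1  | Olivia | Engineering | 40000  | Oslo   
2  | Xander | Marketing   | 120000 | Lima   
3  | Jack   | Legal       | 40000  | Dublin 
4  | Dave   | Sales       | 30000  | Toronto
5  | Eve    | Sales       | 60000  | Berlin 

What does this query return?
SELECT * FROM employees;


SELECT * returns all 5 rows with all columns

5 rows:
1, Olivia, Engineering, 40000, Oslo
2, Xander, Marketing, 120000, Lima
3, Jack, Legal, 40000, Dublin
4, Dave, Sales, 30000, Toronto
5, Eve, Sales, 60000, Berlin


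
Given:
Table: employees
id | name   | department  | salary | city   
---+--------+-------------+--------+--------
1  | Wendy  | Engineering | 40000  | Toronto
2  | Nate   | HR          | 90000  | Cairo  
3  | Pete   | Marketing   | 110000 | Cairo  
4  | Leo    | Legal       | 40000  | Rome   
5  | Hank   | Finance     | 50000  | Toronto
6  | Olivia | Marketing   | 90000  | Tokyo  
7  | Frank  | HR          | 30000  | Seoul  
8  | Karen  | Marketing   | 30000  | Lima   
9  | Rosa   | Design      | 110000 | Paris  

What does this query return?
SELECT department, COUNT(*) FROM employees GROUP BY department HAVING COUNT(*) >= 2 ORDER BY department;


Groups with count >= 2:
  HR: 2 -> PASS
  Marketing: 3 -> PASS
  Design: 1 -> filtered out
  Engineering: 1 -> filtered out
  Finance: 1 -> filtered out
  Legal: 1 -> filtered out


2 groups:
HR, 2
Marketing, 3


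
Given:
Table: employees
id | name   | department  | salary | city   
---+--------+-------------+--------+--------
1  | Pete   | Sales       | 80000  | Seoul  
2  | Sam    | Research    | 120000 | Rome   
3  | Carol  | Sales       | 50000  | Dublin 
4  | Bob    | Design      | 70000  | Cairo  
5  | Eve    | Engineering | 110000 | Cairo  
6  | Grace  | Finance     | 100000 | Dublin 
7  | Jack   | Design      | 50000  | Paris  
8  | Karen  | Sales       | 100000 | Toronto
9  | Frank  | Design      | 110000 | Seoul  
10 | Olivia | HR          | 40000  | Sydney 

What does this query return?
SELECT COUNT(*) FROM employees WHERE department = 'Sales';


Counting rows where department = 'Sales'
  Pete -> MATCH
  Carol -> MATCH
  Karen -> MATCH


3


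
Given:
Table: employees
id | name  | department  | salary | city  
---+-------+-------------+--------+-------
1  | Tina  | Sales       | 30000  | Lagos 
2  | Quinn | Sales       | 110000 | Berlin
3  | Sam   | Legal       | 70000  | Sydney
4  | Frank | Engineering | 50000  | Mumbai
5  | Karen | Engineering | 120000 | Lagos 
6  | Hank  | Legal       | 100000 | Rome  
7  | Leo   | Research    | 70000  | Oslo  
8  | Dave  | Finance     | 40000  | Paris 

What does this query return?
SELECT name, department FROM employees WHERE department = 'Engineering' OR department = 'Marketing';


Filtering: department = 'Engineering' OR 'Marketing'
Matching: 2 rows

2 rows:
Frank, Engineering
Karen, Engineering


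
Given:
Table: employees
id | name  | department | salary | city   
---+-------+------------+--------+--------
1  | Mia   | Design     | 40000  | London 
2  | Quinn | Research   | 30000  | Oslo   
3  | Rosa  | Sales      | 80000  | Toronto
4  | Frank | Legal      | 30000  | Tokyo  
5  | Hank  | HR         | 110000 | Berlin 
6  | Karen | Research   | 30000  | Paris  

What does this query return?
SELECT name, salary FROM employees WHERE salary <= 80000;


Filtering: salary <= 80000
Matching: 5 rows

5 rows:
Mia, 40000
Quinn, 30000
Rosa, 80000
Frank, 30000
Karen, 30000


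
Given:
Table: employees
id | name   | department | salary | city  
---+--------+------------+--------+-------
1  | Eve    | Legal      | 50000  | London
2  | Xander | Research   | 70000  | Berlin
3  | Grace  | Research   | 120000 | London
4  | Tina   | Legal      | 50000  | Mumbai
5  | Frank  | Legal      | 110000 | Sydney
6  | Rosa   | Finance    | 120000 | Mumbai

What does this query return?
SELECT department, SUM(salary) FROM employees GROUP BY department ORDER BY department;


Summing salary within each department:
  Finance: 120000 = 120000
  Legal: 50000 + 50000 + 110000 = 210000
  Research: 70000 + 120000 = 190000


3 groups:
Finance, 120000
Legal, 210000
Research, 190000


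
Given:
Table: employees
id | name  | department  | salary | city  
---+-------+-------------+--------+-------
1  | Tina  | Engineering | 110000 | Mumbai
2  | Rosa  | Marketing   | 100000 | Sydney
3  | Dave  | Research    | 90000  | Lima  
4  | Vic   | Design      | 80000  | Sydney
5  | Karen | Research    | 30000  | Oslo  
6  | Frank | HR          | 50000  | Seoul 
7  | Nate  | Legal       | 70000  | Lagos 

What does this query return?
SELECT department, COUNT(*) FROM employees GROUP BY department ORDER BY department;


Assigning each row to its department group:
  Tina -> Engineering
  Rosa -> Marketing
  Dave -> Research
  Vic -> Design
  Karen -> Research
  Frank -> HR
  Nate -> Legal


6 groups:
Design, 1
Engineering, 1
HR, 1
Legal, 1
Marketing, 1
Research, 2


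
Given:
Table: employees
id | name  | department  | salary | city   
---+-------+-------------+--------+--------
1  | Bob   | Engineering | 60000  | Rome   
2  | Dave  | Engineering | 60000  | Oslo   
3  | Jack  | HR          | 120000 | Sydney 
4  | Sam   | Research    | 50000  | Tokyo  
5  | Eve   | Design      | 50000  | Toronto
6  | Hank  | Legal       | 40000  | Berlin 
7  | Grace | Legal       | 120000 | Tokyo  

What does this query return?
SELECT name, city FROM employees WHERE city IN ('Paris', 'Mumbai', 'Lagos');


Filtering: city IN ('Paris', 'Mumbai', 'Lagos')
Matching: 0 rows

Empty result set (0 rows)


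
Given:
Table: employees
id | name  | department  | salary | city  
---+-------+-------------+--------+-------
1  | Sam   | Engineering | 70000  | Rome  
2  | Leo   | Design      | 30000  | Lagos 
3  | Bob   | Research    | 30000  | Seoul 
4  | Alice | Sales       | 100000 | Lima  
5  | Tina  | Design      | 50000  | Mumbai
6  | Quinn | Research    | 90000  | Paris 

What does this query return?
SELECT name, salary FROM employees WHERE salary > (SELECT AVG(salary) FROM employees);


Subquery: AVG(salary) = 61666.67
Filtering: salary > 61666.67
  Sam (70000) -> MATCH
  Alice (100000) -> MATCH
  Quinn (90000) -> MATCH


3 rows:
Sam, 70000
Alice, 100000
Quinn, 90000


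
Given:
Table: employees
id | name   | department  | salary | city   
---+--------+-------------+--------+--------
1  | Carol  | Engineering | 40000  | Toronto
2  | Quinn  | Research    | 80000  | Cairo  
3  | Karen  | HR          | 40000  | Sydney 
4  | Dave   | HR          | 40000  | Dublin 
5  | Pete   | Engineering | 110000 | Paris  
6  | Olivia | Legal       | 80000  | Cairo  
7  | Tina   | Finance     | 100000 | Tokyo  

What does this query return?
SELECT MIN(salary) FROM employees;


Salaries: 40000, 80000, 40000, 40000, 110000, 80000, 100000
MIN = 40000

40000


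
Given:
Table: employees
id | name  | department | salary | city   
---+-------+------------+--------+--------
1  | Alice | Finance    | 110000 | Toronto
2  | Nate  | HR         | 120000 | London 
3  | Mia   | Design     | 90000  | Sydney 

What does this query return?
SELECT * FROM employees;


SELECT * returns all 3 rows with all columns

3 rows:
1, Alice, Finance, 110000, Toronto
2, Nate, HR, 120000, London
3, Mia, Design, 90000, Sydney


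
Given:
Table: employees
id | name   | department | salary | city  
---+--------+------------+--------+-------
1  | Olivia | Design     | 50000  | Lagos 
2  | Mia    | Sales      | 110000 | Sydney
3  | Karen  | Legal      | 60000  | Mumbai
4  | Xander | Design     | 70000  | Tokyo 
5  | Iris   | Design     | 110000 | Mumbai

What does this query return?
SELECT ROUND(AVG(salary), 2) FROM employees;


SUM(salary) = 400000
COUNT = 5
ROUND(AVG, 2) = ROUND(400000 / 5, 2) = 80000.0

80000.0


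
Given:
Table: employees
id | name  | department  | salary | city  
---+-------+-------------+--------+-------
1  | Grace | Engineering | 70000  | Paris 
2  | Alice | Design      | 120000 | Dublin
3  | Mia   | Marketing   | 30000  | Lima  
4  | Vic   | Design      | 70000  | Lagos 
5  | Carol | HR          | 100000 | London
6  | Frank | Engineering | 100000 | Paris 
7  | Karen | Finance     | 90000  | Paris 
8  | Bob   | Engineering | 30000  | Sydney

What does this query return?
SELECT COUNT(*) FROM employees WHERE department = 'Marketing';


Counting rows where department = 'Marketing'
  Mia -> MATCH


1


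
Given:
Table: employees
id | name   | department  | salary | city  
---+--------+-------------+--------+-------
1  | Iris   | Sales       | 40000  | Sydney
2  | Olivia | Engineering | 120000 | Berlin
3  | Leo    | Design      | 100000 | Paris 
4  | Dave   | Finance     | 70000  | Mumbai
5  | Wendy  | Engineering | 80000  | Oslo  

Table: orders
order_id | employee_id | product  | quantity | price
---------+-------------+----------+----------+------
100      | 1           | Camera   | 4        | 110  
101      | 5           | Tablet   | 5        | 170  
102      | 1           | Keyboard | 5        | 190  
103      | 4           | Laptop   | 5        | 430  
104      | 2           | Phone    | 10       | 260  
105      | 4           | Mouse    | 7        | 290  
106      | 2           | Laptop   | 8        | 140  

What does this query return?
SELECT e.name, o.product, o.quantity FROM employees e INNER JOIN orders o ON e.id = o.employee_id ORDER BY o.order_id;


Joining employees.id = orders.employee_id:
  employee Iris (id=1) -> order Camera
  employee Wendy (id=5) -> order Tablet
  employee Iris (id=1) -> order Keyboard
  employee Dave (id=4) -> order Laptop
  employee Olivia (id=2) -> order Phone
  employee Dave (id=4) -> order Mouse
  employee Olivia (id=2) -> order Laptop


7 rows:
Iris, Camera, 4
Wendy, Tablet, 5
Iris, Keyboard, 5
Dave, Laptop, 5
Olivia, Phone, 10
Dave, Mouse, 7
Olivia, Laptop, 8


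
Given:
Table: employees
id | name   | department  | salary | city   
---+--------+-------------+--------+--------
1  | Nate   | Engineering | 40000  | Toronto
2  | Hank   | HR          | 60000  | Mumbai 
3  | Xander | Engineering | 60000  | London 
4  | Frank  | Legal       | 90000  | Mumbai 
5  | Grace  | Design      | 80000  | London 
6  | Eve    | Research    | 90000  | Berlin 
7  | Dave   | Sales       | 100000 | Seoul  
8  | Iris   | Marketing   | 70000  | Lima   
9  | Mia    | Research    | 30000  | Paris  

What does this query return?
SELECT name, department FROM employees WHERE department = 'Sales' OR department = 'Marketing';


Filtering: department = 'Sales' OR 'Marketing'
Matching: 2 rows

2 rows:
Dave, Sales
Iris, Marketing


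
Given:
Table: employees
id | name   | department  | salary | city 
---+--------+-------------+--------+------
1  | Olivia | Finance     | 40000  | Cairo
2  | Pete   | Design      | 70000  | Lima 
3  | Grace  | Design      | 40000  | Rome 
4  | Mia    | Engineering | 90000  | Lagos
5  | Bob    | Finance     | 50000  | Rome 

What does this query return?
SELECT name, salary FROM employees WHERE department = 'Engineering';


Filtering: department = 'Engineering'
Matching rows: 1

1 rows:
Mia, 90000


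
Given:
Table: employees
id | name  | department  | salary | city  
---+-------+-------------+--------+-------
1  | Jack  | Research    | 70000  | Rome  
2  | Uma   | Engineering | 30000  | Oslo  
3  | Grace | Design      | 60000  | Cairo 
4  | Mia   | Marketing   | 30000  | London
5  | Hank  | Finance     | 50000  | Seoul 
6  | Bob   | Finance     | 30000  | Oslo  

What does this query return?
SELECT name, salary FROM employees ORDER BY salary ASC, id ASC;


Sorting by salary ASC, then id ASC for ties

6 rows:
Uma, 30000
Mia, 30000
Bob, 30000
Hank, 50000
Grace, 60000
Jack, 70000


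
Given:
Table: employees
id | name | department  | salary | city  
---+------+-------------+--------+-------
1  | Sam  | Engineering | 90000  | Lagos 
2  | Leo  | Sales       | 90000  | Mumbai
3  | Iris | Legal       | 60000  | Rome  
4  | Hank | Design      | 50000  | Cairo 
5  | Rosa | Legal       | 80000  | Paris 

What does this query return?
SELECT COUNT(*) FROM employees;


COUNT(*) counts all rows

5


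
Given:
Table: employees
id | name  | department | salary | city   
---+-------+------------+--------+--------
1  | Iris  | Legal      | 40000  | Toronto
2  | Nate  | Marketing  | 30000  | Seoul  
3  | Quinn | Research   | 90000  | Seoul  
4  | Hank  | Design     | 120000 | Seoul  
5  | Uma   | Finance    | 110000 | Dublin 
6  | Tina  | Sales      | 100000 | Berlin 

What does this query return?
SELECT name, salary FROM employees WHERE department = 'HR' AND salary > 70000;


Filtering: department = 'HR' AND salary > 70000
Matching: 0 rows

Empty result set (0 rows)


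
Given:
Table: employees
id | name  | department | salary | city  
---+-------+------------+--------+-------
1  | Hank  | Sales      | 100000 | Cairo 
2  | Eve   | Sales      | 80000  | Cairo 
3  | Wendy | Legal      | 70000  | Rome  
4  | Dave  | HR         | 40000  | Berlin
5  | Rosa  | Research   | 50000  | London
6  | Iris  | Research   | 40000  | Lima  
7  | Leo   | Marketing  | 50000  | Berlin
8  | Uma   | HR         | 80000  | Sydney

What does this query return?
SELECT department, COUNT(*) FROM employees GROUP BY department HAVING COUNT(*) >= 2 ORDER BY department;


Groups with count >= 2:
  HR: 2 -> PASS
  Research: 2 -> PASS
  Sales: 2 -> PASS
  Legal: 1 -> filtered out
  Marketing: 1 -> filtered out


3 groups:
HR, 2
Research, 2
Sales, 2


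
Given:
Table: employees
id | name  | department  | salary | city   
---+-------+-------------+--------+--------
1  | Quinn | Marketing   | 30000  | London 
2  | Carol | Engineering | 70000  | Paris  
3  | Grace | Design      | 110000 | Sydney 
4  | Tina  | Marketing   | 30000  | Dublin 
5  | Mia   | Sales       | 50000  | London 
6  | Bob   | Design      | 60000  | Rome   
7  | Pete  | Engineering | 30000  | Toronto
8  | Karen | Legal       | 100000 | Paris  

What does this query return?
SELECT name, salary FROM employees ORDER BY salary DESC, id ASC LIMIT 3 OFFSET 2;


Sort by salary DESC (id ASC tiebreak), then skip 2 and take 3
Rows 3 through 5

3 rows:
Carol, 70000
Bob, 60000
Mia, 50000


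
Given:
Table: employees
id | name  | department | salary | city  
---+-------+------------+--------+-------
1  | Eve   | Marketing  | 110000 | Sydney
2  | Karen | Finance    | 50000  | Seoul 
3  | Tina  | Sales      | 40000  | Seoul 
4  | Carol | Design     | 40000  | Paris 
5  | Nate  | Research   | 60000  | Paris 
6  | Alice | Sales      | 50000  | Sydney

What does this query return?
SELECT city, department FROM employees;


Projecting columns: city, department

6 rows:
Sydney, Marketing
Seoul, Finance
Seoul, Sales
Paris, Design
Paris, Research
Sydney, Sales


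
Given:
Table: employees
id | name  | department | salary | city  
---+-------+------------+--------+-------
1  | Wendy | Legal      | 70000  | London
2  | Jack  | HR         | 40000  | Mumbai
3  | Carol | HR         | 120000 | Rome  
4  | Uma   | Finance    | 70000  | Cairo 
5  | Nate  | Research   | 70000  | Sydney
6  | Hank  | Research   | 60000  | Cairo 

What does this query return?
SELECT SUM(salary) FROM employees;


SUM(salary) = 70000 + 40000 + 120000 + 70000 + 70000 + 60000 = 430000

430000


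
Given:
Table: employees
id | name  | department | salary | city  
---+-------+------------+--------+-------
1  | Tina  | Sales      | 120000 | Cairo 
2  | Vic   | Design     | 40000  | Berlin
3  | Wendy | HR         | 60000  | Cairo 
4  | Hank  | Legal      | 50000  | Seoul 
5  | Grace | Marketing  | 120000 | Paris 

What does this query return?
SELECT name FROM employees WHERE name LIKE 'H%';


LIKE 'H%' matches names starting with 'H'
Matching: 1

1 rows:
Hank


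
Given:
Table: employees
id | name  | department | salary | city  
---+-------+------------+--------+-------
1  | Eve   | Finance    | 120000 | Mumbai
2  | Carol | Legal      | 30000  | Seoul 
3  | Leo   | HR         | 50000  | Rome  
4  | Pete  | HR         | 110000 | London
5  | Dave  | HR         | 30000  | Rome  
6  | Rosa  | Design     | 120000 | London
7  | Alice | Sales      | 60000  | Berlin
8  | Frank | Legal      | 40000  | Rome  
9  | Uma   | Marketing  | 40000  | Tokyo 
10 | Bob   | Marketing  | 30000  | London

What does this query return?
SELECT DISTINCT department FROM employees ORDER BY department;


All 'department' values (row order): Finance, Legal, HR, HR, HR, Design, Sales, Legal, Marketing, Marketing
Removing duplicates leaves 6 unique value(s).

6 values:
Design
Finance
HR
Legal
Marketing
Sales


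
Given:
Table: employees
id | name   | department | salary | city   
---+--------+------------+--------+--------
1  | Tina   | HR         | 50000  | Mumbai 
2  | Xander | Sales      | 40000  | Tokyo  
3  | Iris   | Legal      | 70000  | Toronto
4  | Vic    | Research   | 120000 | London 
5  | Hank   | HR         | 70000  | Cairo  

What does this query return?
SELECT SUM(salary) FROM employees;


SUM(salary) = 50000 + 40000 + 70000 + 120000 + 70000 = 350000

350000


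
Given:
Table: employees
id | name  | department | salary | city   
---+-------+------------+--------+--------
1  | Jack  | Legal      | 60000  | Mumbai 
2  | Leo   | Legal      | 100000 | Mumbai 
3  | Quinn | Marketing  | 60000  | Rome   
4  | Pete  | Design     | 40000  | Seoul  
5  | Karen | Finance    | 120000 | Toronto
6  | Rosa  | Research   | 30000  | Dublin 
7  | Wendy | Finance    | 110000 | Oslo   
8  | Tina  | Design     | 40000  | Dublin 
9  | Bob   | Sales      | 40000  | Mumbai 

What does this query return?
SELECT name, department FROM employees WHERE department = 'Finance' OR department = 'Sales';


Filtering: department = 'Finance' OR 'Sales'
Matching: 3 rows

3 rows:
Karen, Finance
Wendy, Finance
Bob, Sales


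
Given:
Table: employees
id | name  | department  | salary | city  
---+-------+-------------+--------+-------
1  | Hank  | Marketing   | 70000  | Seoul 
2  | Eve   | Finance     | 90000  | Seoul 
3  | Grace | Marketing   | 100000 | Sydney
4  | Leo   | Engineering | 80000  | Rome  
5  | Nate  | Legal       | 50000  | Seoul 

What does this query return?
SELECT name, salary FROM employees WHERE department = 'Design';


Filtering: department = 'Design'
Matching rows: 0

Empty result set (0 rows)


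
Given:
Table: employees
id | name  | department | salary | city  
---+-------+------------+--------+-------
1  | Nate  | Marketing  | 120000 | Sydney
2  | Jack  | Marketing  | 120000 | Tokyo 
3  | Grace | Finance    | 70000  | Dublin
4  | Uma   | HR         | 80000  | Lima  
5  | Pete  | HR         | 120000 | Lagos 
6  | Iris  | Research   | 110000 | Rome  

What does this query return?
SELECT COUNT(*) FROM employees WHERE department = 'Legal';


Counting rows where department = 'Legal'


0


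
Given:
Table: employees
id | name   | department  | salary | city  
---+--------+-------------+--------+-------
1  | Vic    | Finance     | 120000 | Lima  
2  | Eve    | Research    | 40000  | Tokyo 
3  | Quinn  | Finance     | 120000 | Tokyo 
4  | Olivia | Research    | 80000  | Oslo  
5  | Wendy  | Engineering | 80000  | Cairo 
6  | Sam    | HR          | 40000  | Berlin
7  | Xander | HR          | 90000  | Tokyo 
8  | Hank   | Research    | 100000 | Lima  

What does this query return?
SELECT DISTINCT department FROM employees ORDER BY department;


All 'department' values (row order): Finance, Research, Finance, Research, Engineering, HR, HR, Research
Removing duplicates leaves 4 unique value(s).

4 values:
Engineering
Finance
HR
Research


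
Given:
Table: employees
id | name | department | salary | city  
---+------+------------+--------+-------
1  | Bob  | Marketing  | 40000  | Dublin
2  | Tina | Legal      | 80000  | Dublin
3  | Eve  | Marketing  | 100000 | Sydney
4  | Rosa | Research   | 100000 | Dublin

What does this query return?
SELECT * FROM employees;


SELECT * returns all 4 rows with all columns

4 rows:
1, Bob, Marketing, 40000, Dublin
2, Tina, Legal, 80000, Dublin
3, Eve, Marketing, 100000, Sydney
4, Rosa, Research, 100000, Dublin


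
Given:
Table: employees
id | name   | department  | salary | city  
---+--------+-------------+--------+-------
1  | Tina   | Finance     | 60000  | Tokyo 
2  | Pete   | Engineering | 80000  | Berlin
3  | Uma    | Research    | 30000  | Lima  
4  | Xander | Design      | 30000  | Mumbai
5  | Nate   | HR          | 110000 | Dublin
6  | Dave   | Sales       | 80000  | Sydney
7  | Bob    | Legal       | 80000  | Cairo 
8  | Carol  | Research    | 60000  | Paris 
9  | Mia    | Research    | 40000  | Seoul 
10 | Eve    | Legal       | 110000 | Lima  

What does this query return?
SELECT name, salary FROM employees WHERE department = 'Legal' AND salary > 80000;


Filtering: department = 'Legal' AND salary > 80000
Matching: 1 rows

1 rows:
Eve, 110000
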